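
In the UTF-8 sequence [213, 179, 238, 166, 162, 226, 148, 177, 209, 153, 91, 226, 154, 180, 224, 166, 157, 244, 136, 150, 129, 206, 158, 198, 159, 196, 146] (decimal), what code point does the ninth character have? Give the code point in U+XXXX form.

Offset 0: leading byte 0xD5 = 11010101 → 2-byte char #1 = D5 B3.
Offset 2: leading byte 0xEE = 11101110 → 3-byte char #2 = EE A6 A2.
Offset 5: leading byte 0xE2 = 11100010 → 3-byte char #3 = E2 94 B1.
Offset 8: leading byte 0xD1 = 11010001 → 2-byte char #4 = D1 99.
Offset 10: leading byte 0x5B = 01011011 → 1-byte char #5 = 5B.
Offset 11: leading byte 0xE2 = 11100010 → 3-byte char #6 = E2 9A B4.
Offset 14: leading byte 0xE0 = 11100000 → 3-byte char #7 = E0 A6 9D.
Offset 17: leading byte 0xF4 = 11110100 → 4-byte char #8 = F4 88 96 81.
Offset 21: leading byte 0xCE = 11001110 → 2-byte char #9 = CE 9E.
Leading byte 0xCE = 11001110 matches 110xxxxx → 2-byte sequence.
Byte 1: 0xCE = 11001110, payload 01110 (5 bits).
Byte 2: 0x9E = 10011110 (10xxxxxx ✓), payload 011110.
Concatenate: 01110011110 = 0x39E (11 bits → U+039E).

U+039E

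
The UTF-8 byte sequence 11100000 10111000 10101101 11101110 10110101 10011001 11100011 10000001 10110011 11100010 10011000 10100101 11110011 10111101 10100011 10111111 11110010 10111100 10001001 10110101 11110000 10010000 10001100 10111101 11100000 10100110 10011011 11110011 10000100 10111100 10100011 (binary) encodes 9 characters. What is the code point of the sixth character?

Offset 0: leading byte 0xE0 = 11100000 → 3-byte char #1 = E0 B8 AD.
Offset 3: leading byte 0xEE = 11101110 → 3-byte char #2 = EE B5 99.
Offset 6: leading byte 0xE3 = 11100011 → 3-byte char #3 = E3 81 B3.
Offset 9: leading byte 0xE2 = 11100010 → 3-byte char #4 = E2 98 A5.
Offset 12: leading byte 0xF3 = 11110011 → 4-byte char #5 = F3 BD A3 BF.
Offset 16: leading byte 0xF2 = 11110010 → 4-byte char #6 = F2 BC 89 B5.
Leading byte 0xF2 = 11110010 matches 11110xxx → 4-byte sequence.
Byte 1: 0xF2 = 11110010, payload 010 (3 bits).
Byte 2: 0xBC = 10111100 (10xxxxxx ✓), payload 111100.
Byte 3: 0x89 = 10001001 (10xxxxxx ✓), payload 001001.
Byte 4: 0xB5 = 10110101 (10xxxxxx ✓), payload 110101.
Concatenate: 010111100001001110101 = 0xBC275 (21 bits → U+BC275).

U+BC275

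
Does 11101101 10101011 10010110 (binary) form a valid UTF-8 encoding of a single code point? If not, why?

invalid (encodes a surrogate (U+D800–U+DFFF))

Structurally a 3-byte sequence; payload = 0xDAD6.
But 0xDAD6 is in U+D800–U+DFFF, the surrogate range. Surrogates are not Unicode scalar values and are forbidden in UTF-8.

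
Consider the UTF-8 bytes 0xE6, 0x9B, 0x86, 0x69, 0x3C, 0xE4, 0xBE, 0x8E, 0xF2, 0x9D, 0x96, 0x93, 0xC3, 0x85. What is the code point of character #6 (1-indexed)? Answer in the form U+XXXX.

U+00C5

Offset 0: leading byte 0xE6 = 11100110 → 3-byte char #1 = E6 9B 86.
Offset 3: leading byte 0x69 = 01101001 → 1-byte char #2 = 69.
Offset 4: leading byte 0x3C = 00111100 → 1-byte char #3 = 3C.
Offset 5: leading byte 0xE4 = 11100100 → 3-byte char #4 = E4 BE 8E.
Offset 8: leading byte 0xF2 = 11110010 → 4-byte char #5 = F2 9D 96 93.
Offset 12: leading byte 0xC3 = 11000011 → 2-byte char #6 = C3 85.
Leading byte 0xC3 = 11000011 matches 110xxxxx → 2-byte sequence.
Byte 1: 0xC3 = 11000011, payload 00011 (5 bits).
Byte 2: 0x85 = 10000101 (10xxxxxx ✓), payload 000101.
Concatenate: 00011000101 = 0xC5 (11 bits → U+00C5).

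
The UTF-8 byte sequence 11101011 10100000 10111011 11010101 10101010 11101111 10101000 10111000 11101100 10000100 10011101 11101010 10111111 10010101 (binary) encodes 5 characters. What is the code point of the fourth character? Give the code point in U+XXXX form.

U+C11D

Offset 0: leading byte 0xEB = 11101011 → 3-byte char #1 = EB A0 BB.
Offset 3: leading byte 0xD5 = 11010101 → 2-byte char #2 = D5 AA.
Offset 5: leading byte 0xEF = 11101111 → 3-byte char #3 = EF A8 B8.
Offset 8: leading byte 0xEC = 11101100 → 3-byte char #4 = EC 84 9D.
Leading byte 0xEC = 11101100 matches 1110xxxx → 3-byte sequence.
Byte 1: 0xEC = 11101100, payload 1100 (4 bits).
Byte 2: 0x84 = 10000100 (10xxxxxx ✓), payload 000100.
Byte 3: 0x9D = 10011101 (10xxxxxx ✓), payload 011101.
Concatenate: 1100000100011101 = 0xC11D (16 bits → U+C11D).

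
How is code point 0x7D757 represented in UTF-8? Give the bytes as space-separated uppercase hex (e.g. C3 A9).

U+7D757 = 0x7D757 = 513879 decimal. In range U+10000–U+10FFFF → 4-byte form: 11110xxx 10xxxxxx 10xxxxxx 10xxxxxx.
Binary (21 bits): 001111101011101010111.
Split 3+6+6+6: 001 | 111101 | 011101 | 010111.
Byte 1: 11110001 = 0xF1.
Byte 2: 10111101 = 0xBD.
Byte 3: 10011101 = 0x9D.
Byte 4: 10010111 = 0x97.

F1 BD 9D 97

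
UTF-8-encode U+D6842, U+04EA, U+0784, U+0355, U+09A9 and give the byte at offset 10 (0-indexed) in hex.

0xE0

U+D6842 → 4-byte form F3 96 A1 82 at offsets 0–3.
U+04EA → 2-byte form D3 AA at offsets 4–5.
U+0784 → 2-byte form DE 84 at offsets 6–7.
U+0355 → 2-byte form CD 95 at offsets 8–9.
U+09A9 → 3-byte form E0 A6 A9 at offsets 10–12.
Offset 10 falls in char 5's range; it's byte 1 of E0 A6 A9 = 0xE0.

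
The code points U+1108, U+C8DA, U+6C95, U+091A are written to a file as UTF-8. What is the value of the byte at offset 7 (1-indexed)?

0xE6

1-indexed offset 7 is 0-indexed offset 6.
U+1108 → 3-byte form E1 84 88 at offsets 0–2.
U+C8DA → 3-byte form EC A3 9A at offsets 3–5.
U+6C95 → 3-byte form E6 B2 95 at offsets 6–8.
Offset 6 falls in char 3's range; it's byte 1 of E6 B2 95 = 0xE6.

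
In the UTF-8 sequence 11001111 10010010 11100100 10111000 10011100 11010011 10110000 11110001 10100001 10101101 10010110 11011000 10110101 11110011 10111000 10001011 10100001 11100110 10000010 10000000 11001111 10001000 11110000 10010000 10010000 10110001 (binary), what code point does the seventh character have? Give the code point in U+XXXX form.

Offset 0: leading byte 0xCF = 11001111 → 2-byte char #1 = CF 92.
Offset 2: leading byte 0xE4 = 11100100 → 3-byte char #2 = E4 B8 9C.
Offset 5: leading byte 0xD3 = 11010011 → 2-byte char #3 = D3 B0.
Offset 7: leading byte 0xF1 = 11110001 → 4-byte char #4 = F1 A1 AD 96.
Offset 11: leading byte 0xD8 = 11011000 → 2-byte char #5 = D8 B5.
Offset 13: leading byte 0xF3 = 11110011 → 4-byte char #6 = F3 B8 8B A1.
Offset 17: leading byte 0xE6 = 11100110 → 3-byte char #7 = E6 82 80.
Leading byte 0xE6 = 11100110 matches 1110xxxx → 3-byte sequence.
Byte 1: 0xE6 = 11100110, payload 0110 (4 bits).
Byte 2: 0x82 = 10000010 (10xxxxxx ✓), payload 000010.
Byte 3: 0x80 = 10000000 (10xxxxxx ✓), payload 000000.
Concatenate: 0110000010000000 = 0x6080 (16 bits → U+6080).

U+6080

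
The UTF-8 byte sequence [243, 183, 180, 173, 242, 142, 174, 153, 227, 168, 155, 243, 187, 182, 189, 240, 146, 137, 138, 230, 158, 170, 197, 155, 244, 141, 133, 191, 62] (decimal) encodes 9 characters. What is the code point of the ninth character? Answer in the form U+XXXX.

Offset 0: leading byte 0xF3 = 11110011 → 4-byte char #1 = F3 B7 B4 AD.
Offset 4: leading byte 0xF2 = 11110010 → 4-byte char #2 = F2 8E AE 99.
Offset 8: leading byte 0xE3 = 11100011 → 3-byte char #3 = E3 A8 9B.
Offset 11: leading byte 0xF3 = 11110011 → 4-byte char #4 = F3 BB B6 BD.
Offset 15: leading byte 0xF0 = 11110000 → 4-byte char #5 = F0 92 89 8A.
Offset 19: leading byte 0xE6 = 11100110 → 3-byte char #6 = E6 9E AA.
Offset 22: leading byte 0xC5 = 11000101 → 2-byte char #7 = C5 9B.
Offset 24: leading byte 0xF4 = 11110100 → 4-byte char #8 = F4 8D 85 BF.
Offset 28: leading byte 0x3E = 00111110 → 1-byte char #9 = 3E.
Leading byte 0x3E = 00111110 matches 0xxxxxxx → 1-byte sequence.
Byte 1: 0x3E = 00111110, payload 0111110 (7 bits).
Concatenate: 0111110 = 0x3E (7 bits → U+003E).

U+003E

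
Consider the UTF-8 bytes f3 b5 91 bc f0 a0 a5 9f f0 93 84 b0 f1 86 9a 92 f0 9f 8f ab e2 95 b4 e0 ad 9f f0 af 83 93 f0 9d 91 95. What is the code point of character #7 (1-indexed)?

Offset 0: leading byte 0xF3 = 11110011 → 4-byte char #1 = F3 B5 91 BC.
Offset 4: leading byte 0xF0 = 11110000 → 4-byte char #2 = F0 A0 A5 9F.
Offset 8: leading byte 0xF0 = 11110000 → 4-byte char #3 = F0 93 84 B0.
Offset 12: leading byte 0xF1 = 11110001 → 4-byte char #4 = F1 86 9A 92.
Offset 16: leading byte 0xF0 = 11110000 → 4-byte char #5 = F0 9F 8F AB.
Offset 20: leading byte 0xE2 = 11100010 → 3-byte char #6 = E2 95 B4.
Offset 23: leading byte 0xE0 = 11100000 → 3-byte char #7 = E0 AD 9F.
Leading byte 0xE0 = 11100000 matches 1110xxxx → 3-byte sequence.
Byte 1: 0xE0 = 11100000, payload 0000 (4 bits).
Byte 2: 0xAD = 10101101 (10xxxxxx ✓), payload 101101.
Byte 3: 0x9F = 10011111 (10xxxxxx ✓), payload 011111.
Concatenate: 0000101101011111 = 0xB5F (16 bits → U+0B5F).

U+0B5F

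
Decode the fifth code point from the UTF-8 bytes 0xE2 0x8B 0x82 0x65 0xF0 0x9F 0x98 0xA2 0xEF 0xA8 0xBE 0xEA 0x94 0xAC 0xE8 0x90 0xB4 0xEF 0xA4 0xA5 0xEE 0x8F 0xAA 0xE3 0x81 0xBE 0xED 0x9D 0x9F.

Offset 0: leading byte 0xE2 = 11100010 → 3-byte char #1 = E2 8B 82.
Offset 3: leading byte 0x65 = 01100101 → 1-byte char #2 = 65.
Offset 4: leading byte 0xF0 = 11110000 → 4-byte char #3 = F0 9F 98 A2.
Offset 8: leading byte 0xEF = 11101111 → 3-byte char #4 = EF A8 BE.
Offset 11: leading byte 0xEA = 11101010 → 3-byte char #5 = EA 94 AC.
Leading byte 0xEA = 11101010 matches 1110xxxx → 3-byte sequence.
Byte 1: 0xEA = 11101010, payload 1010 (4 bits).
Byte 2: 0x94 = 10010100 (10xxxxxx ✓), payload 010100.
Byte 3: 0xAC = 10101100 (10xxxxxx ✓), payload 101100.
Concatenate: 1010010100101100 = 0xA52C (16 bits → U+A52C).

U+A52C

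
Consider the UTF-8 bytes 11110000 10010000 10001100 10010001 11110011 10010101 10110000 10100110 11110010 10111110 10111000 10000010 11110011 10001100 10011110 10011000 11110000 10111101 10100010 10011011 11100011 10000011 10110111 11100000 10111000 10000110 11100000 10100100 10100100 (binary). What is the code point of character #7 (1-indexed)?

U+0E06

Offset 0: leading byte 0xF0 = 11110000 → 4-byte char #1 = F0 90 8C 91.
Offset 4: leading byte 0xF3 = 11110011 → 4-byte char #2 = F3 95 B0 A6.
Offset 8: leading byte 0xF2 = 11110010 → 4-byte char #3 = F2 BE B8 82.
Offset 12: leading byte 0xF3 = 11110011 → 4-byte char #4 = F3 8C 9E 98.
Offset 16: leading byte 0xF0 = 11110000 → 4-byte char #5 = F0 BD A2 9B.
Offset 20: leading byte 0xE3 = 11100011 → 3-byte char #6 = E3 83 B7.
Offset 23: leading byte 0xE0 = 11100000 → 3-byte char #7 = E0 B8 86.
Leading byte 0xE0 = 11100000 matches 1110xxxx → 3-byte sequence.
Byte 1: 0xE0 = 11100000, payload 0000 (4 bits).
Byte 2: 0xB8 = 10111000 (10xxxxxx ✓), payload 111000.
Byte 3: 0x86 = 10000110 (10xxxxxx ✓), payload 000110.
Concatenate: 0000111000000110 = 0xE06 (16 bits → U+0E06).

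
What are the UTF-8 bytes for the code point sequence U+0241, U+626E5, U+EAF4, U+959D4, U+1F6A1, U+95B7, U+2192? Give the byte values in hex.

U+0241: 2-byte form → C9 81.
U+626E5: 4-byte form → F1 A2 9B A5.
U+EAF4: 3-byte form → EE AB B4.
U+959D4: 4-byte form → F2 95 A7 94.
U+1F6A1: 4-byte form → F0 9F 9A A1.
U+95B7: 3-byte form → E9 96 B7.
U+2192: 3-byte form → E2 86 92.
Concatenated (23 bytes): C9 81 F1 A2 9B A5 EE AB B4 F2 95 A7 94 F0 9F 9A A1 E9 96 B7 E2 86 92.

C9 81 F1 A2 9B A5 EE AB B4 F2 95 A7 94 F0 9F 9A A1 E9 96 B7 E2 86 92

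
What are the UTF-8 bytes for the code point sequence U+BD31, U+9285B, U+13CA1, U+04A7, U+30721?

U+BD31: 3-byte form → EB B4 B1.
U+9285B: 4-byte form → F2 92 A1 9B.
U+13CA1: 4-byte form → F0 93 B2 A1.
U+04A7: 2-byte form → D2 A7.
U+30721: 4-byte form → F0 B0 9C A1.
Concatenated (17 bytes): EB B4 B1 F2 92 A1 9B F0 93 B2 A1 D2 A7 F0 B0 9C A1.

EB B4 B1 F2 92 A1 9B F0 93 B2 A1 D2 A7 F0 B0 9C A1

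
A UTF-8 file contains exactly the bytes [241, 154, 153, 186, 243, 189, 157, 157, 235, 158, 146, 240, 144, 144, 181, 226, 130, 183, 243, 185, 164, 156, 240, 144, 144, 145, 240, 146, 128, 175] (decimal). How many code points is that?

Byte at offset 0: 0xF1 = 11110001 → 4-byte char (#1). Advance 4.
Byte at offset 4: 0xF3 = 11110011 → 4-byte char (#2). Advance 4.
Byte at offset 8: 0xEB = 11101011 → 3-byte char (#3). Advance 3.
Byte at offset 11: 0xF0 = 11110000 → 4-byte char (#4). Advance 4.
Byte at offset 15: 0xE2 = 11100010 → 3-byte char (#5). Advance 3.
Byte at offset 18: 0xF3 = 11110011 → 4-byte char (#6). Advance 4.
Byte at offset 22: 0xF0 = 11110000 → 4-byte char (#7). Advance 4.
Byte at offset 26: 0xF0 = 11110000 → 4-byte char (#8). Advance 4.
Reached end at offset 30 after 8 code points.

8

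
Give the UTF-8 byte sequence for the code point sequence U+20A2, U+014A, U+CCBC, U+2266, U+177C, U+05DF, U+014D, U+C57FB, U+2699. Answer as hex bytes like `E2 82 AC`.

E2 82 A2 C5 8A EC B2 BC E2 89 A6 E1 9D BC D7 9F C5 8D F3 85 9F BB E2 9A 99

U+20A2: 3-byte form → E2 82 A2.
U+014A: 2-byte form → C5 8A.
U+CCBC: 3-byte form → EC B2 BC.
U+2266: 3-byte form → E2 89 A6.
U+177C: 3-byte form → E1 9D BC.
U+05DF: 2-byte form → D7 9F.
U+014D: 2-byte form → C5 8D.
U+C57FB: 4-byte form → F3 85 9F BB.
U+2699: 3-byte form → E2 9A 99.
Concatenated (25 bytes): E2 82 A2 C5 8A EC B2 BC E2 89 A6 E1 9D BC D7 9F C5 8D F3 85 9F BB E2 9A 99.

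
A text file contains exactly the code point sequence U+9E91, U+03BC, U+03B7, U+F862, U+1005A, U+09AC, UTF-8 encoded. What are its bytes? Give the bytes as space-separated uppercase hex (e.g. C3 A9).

E9 BA 91 CE BC CE B7 EF A1 A2 F0 90 81 9A E0 A6 AC

U+9E91: 3-byte form → E9 BA 91.
U+03BC: 2-byte form → CE BC.
U+03B7: 2-byte form → CE B7.
U+F862: 3-byte form → EF A1 A2.
U+1005A: 4-byte form → F0 90 81 9A.
U+09AC: 3-byte form → E0 A6 AC.
Concatenated (17 bytes): E9 BA 91 CE BC CE B7 EF A1 A2 F0 90 81 9A E0 A6 AC.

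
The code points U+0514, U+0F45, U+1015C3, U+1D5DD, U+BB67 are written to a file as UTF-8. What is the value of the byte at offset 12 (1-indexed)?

1-indexed offset 12 is 0-indexed offset 11.
U+0514 → 2-byte form D4 94 at offsets 0–1.
U+0F45 → 3-byte form E0 BD 85 at offsets 2–4.
U+1015C3 → 4-byte form F4 81 97 83 at offsets 5–8.
U+1D5DD → 4-byte form F0 9D 97 9D at offsets 9–12.
Offset 11 falls in char 4's range; it's byte 3 of F0 9D 97 9D = 0x97.

0x97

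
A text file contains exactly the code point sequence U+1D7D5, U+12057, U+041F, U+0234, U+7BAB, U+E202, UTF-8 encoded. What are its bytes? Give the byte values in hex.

F0 9D 9F 95 F0 92 81 97 D0 9F C8 B4 E7 AE AB EE 88 82

U+1D7D5: 4-byte form → F0 9D 9F 95.
U+12057: 4-byte form → F0 92 81 97.
U+041F: 2-byte form → D0 9F.
U+0234: 2-byte form → C8 B4.
U+7BAB: 3-byte form → E7 AE AB.
U+E202: 3-byte form → EE 88 82.
Concatenated (18 bytes): F0 9D 9F 95 F0 92 81 97 D0 9F C8 B4 E7 AE AB EE 88 82.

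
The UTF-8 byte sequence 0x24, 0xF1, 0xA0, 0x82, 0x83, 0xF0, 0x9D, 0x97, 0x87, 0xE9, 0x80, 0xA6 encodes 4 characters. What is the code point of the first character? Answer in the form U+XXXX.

Offset 0: leading byte 0x24 = 00100100 → 1-byte char #1 = 24.
Leading byte 0x24 = 00100100 matches 0xxxxxxx → 1-byte sequence.
Byte 1: 0x24 = 00100100, payload 0100100 (7 bits).
Concatenate: 0100100 = 0x24 (7 bits → U+0024).

U+0024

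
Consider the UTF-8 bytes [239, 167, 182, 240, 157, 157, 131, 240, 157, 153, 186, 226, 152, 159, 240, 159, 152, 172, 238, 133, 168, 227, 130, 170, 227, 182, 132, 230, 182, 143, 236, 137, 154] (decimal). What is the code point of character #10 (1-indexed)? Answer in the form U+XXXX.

Offset 0: leading byte 0xEF = 11101111 → 3-byte char #1 = EF A7 B6.
Offset 3: leading byte 0xF0 = 11110000 → 4-byte char #2 = F0 9D 9D 83.
Offset 7: leading byte 0xF0 = 11110000 → 4-byte char #3 = F0 9D 99 BA.
Offset 11: leading byte 0xE2 = 11100010 → 3-byte char #4 = E2 98 9F.
Offset 14: leading byte 0xF0 = 11110000 → 4-byte char #5 = F0 9F 98 AC.
Offset 18: leading byte 0xEE = 11101110 → 3-byte char #6 = EE 85 A8.
Offset 21: leading byte 0xE3 = 11100011 → 3-byte char #7 = E3 82 AA.
Offset 24: leading byte 0xE3 = 11100011 → 3-byte char #8 = E3 B6 84.
Offset 27: leading byte 0xE6 = 11100110 → 3-byte char #9 = E6 B6 8F.
Offset 30: leading byte 0xEC = 11101100 → 3-byte char #10 = EC 89 9A.
Leading byte 0xEC = 11101100 matches 1110xxxx → 3-byte sequence.
Byte 1: 0xEC = 11101100, payload 1100 (4 bits).
Byte 2: 0x89 = 10001001 (10xxxxxx ✓), payload 001001.
Byte 3: 0x9A = 10011010 (10xxxxxx ✓), payload 011010.
Concatenate: 1100001001011010 = 0xC25A (16 bits → U+C25A).

U+C25A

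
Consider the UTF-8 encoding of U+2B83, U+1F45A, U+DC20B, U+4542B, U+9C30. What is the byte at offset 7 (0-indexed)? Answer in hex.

0xF3

U+2B83 → 3-byte form E2 AE 83 at offsets 0–2.
U+1F45A → 4-byte form F0 9F 91 9A at offsets 3–6.
U+DC20B → 4-byte form F3 9C 88 8B at offsets 7–10.
Offset 7 falls in char 3's range; it's byte 1 of F3 9C 88 8B = 0xF3.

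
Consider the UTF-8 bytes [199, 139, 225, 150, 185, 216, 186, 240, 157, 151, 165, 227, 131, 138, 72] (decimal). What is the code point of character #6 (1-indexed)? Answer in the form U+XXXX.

Offset 0: leading byte 0xC7 = 11000111 → 2-byte char #1 = C7 8B.
Offset 2: leading byte 0xE1 = 11100001 → 3-byte char #2 = E1 96 B9.
Offset 5: leading byte 0xD8 = 11011000 → 2-byte char #3 = D8 BA.
Offset 7: leading byte 0xF0 = 11110000 → 4-byte char #4 = F0 9D 97 A5.
Offset 11: leading byte 0xE3 = 11100011 → 3-byte char #5 = E3 83 8A.
Offset 14: leading byte 0x48 = 01001000 → 1-byte char #6 = 48.
Leading byte 0x48 = 01001000 matches 0xxxxxxx → 1-byte sequence.
Byte 1: 0x48 = 01001000, payload 1001000 (7 bits).
Concatenate: 1001000 = 0x48 (7 bits → U+0048).

U+0048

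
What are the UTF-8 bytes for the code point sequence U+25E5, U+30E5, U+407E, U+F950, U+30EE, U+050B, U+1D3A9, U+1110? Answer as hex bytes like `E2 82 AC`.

U+25E5: 3-byte form → E2 97 A5.
U+30E5: 3-byte form → E3 83 A5.
U+407E: 3-byte form → E4 81 BE.
U+F950: 3-byte form → EF A5 90.
U+30EE: 3-byte form → E3 83 AE.
U+050B: 2-byte form → D4 8B.
U+1D3A9: 4-byte form → F0 9D 8E A9.
U+1110: 3-byte form → E1 84 90.
Concatenated (24 bytes): E2 97 A5 E3 83 A5 E4 81 BE EF A5 90 E3 83 AE D4 8B F0 9D 8E A9 E1 84 90.

E2 97 A5 E3 83 A5 E4 81 BE EF A5 90 E3 83 AE D4 8B F0 9D 8E A9 E1 84 90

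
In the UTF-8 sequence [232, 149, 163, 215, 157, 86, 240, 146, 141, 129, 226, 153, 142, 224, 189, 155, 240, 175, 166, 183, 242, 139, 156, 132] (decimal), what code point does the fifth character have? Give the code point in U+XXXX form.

Offset 0: leading byte 0xE8 = 11101000 → 3-byte char #1 = E8 95 A3.
Offset 3: leading byte 0xD7 = 11010111 → 2-byte char #2 = D7 9D.
Offset 5: leading byte 0x56 = 01010110 → 1-byte char #3 = 56.
Offset 6: leading byte 0xF0 = 11110000 → 4-byte char #4 = F0 92 8D 81.
Offset 10: leading byte 0xE2 = 11100010 → 3-byte char #5 = E2 99 8E.
Leading byte 0xE2 = 11100010 matches 1110xxxx → 3-byte sequence.
Byte 1: 0xE2 = 11100010, payload 0010 (4 bits).
Byte 2: 0x99 = 10011001 (10xxxxxx ✓), payload 011001.
Byte 3: 0x8E = 10001110 (10xxxxxx ✓), payload 001110.
Concatenate: 0010011001001110 = 0x264E (16 bits → U+264E).

U+264E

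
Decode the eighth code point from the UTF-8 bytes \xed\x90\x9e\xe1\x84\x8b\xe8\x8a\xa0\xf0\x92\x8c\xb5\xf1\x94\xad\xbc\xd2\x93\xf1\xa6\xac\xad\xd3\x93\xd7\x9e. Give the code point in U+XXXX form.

Offset 0: leading byte 0xED = 11101101 → 3-byte char #1 = ED 90 9E.
Offset 3: leading byte 0xE1 = 11100001 → 3-byte char #2 = E1 84 8B.
Offset 6: leading byte 0xE8 = 11101000 → 3-byte char #3 = E8 8A A0.
Offset 9: leading byte 0xF0 = 11110000 → 4-byte char #4 = F0 92 8C B5.
Offset 13: leading byte 0xF1 = 11110001 → 4-byte char #5 = F1 94 AD BC.
Offset 17: leading byte 0xD2 = 11010010 → 2-byte char #6 = D2 93.
Offset 19: leading byte 0xF1 = 11110001 → 4-byte char #7 = F1 A6 AC AD.
Offset 23: leading byte 0xD3 = 11010011 → 2-byte char #8 = D3 93.
Leading byte 0xD3 = 11010011 matches 110xxxxx → 2-byte sequence.
Byte 1: 0xD3 = 11010011, payload 10011 (5 bits).
Byte 2: 0x93 = 10010011 (10xxxxxx ✓), payload 010011.
Concatenate: 10011010011 = 0x4D3 (11 bits → U+04D3).

U+04D3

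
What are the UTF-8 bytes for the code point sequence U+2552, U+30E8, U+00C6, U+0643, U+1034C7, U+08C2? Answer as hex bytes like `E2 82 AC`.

E2 95 92 E3 83 A8 C3 86 D9 83 F4 83 93 87 E0 A3 82

U+2552: 3-byte form → E2 95 92.
U+30E8: 3-byte form → E3 83 A8.
U+00C6: 2-byte form → C3 86.
U+0643: 2-byte form → D9 83.
U+1034C7: 4-byte form → F4 83 93 87.
U+08C2: 3-byte form → E0 A3 82.
Concatenated (17 bytes): E2 95 92 E3 83 A8 C3 86 D9 83 F4 83 93 87 E0 A3 82.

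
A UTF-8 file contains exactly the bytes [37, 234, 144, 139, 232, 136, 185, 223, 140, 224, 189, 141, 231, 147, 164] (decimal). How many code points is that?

6

Byte at offset 0: 0x25 = 00100101 → 1-byte char (#1). Advance 1.
Byte at offset 1: 0xEA = 11101010 → 3-byte char (#2). Advance 3.
Byte at offset 4: 0xE8 = 11101000 → 3-byte char (#3). Advance 3.
Byte at offset 7: 0xDF = 11011111 → 2-byte char (#4). Advance 2.
Byte at offset 9: 0xE0 = 11100000 → 3-byte char (#5). Advance 3.
Byte at offset 12: 0xE7 = 11100111 → 3-byte char (#6). Advance 3.
Reached end at offset 15 after 6 code points.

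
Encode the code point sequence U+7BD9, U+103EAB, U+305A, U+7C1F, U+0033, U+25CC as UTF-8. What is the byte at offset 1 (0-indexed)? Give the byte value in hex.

U+7BD9 → 3-byte form E7 AF 99 at offsets 0–2.
Offset 1 falls in char 1's range; it's byte 2 of E7 AF 99 = 0xAF.

0xAF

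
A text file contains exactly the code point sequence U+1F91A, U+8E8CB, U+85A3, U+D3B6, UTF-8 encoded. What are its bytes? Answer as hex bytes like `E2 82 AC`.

F0 9F A4 9A F2 8E A3 8B E8 96 A3 ED 8E B6

U+1F91A: 4-byte form → F0 9F A4 9A.
U+8E8CB: 4-byte form → F2 8E A3 8B.
U+85A3: 3-byte form → E8 96 A3.
U+D3B6: 3-byte form → ED 8E B6.
Concatenated (14 bytes): F0 9F A4 9A F2 8E A3 8B E8 96 A3 ED 8E B6.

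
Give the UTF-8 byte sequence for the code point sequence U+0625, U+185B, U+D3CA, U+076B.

U+0625: 2-byte form → D8 A5.
U+185B: 3-byte form → E1 A1 9B.
U+D3CA: 3-byte form → ED 8F 8A.
U+076B: 2-byte form → DD AB.
Concatenated (10 bytes): D8 A5 E1 A1 9B ED 8F 8A DD AB.

D8 A5 E1 A1 9B ED 8F 8A DD AB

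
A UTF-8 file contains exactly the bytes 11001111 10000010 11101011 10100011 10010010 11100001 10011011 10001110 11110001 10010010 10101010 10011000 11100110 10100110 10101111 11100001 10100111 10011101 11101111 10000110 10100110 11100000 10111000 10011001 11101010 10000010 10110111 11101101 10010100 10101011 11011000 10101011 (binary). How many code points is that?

11

Byte at offset 0: 0xCF = 11001111 → 2-byte char (#1). Advance 2.
Byte at offset 2: 0xEB = 11101011 → 3-byte char (#2). Advance 3.
Byte at offset 5: 0xE1 = 11100001 → 3-byte char (#3). Advance 3.
Byte at offset 8: 0xF1 = 11110001 → 4-byte char (#4). Advance 4.
Byte at offset 12: 0xE6 = 11100110 → 3-byte char (#5). Advance 3.
Byte at offset 15: 0xE1 = 11100001 → 3-byte char (#6). Advance 3.
Byte at offset 18: 0xEF = 11101111 → 3-byte char (#7). Advance 3.
Byte at offset 21: 0xE0 = 11100000 → 3-byte char (#8). Advance 3.
Byte at offset 24: 0xEA = 11101010 → 3-byte char (#9). Advance 3.
Byte at offset 27: 0xED = 11101101 → 3-byte char (#10). Advance 3.
Byte at offset 30: 0xD8 = 11011000 → 2-byte char (#11). Advance 2.
Reached end at offset 32 after 11 code points.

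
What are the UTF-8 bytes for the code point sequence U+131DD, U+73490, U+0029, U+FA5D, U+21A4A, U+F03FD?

F0 93 87 9D F1 B3 92 90 29 EF A9 9D F0 A1 A9 8A F3 B0 8F BD

U+131DD: 4-byte form → F0 93 87 9D.
U+73490: 4-byte form → F1 B3 92 90.
U+0029: 1-byte form → 29.
U+FA5D: 3-byte form → EF A9 9D.
U+21A4A: 4-byte form → F0 A1 A9 8A.
U+F03FD: 4-byte form → F3 B0 8F BD.
Concatenated (20 bytes): F0 93 87 9D F1 B3 92 90 29 EF A9 9D F0 A1 A9 8A F3 B0 8F BD.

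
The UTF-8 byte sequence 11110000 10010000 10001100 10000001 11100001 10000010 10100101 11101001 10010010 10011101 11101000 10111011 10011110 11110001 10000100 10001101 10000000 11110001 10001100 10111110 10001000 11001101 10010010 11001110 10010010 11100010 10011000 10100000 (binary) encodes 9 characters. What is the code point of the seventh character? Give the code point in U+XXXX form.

U+0352

Offset 0: leading byte 0xF0 = 11110000 → 4-byte char #1 = F0 90 8C 81.
Offset 4: leading byte 0xE1 = 11100001 → 3-byte char #2 = E1 82 A5.
Offset 7: leading byte 0xE9 = 11101001 → 3-byte char #3 = E9 92 9D.
Offset 10: leading byte 0xE8 = 11101000 → 3-byte char #4 = E8 BB 9E.
Offset 13: leading byte 0xF1 = 11110001 → 4-byte char #5 = F1 84 8D 80.
Offset 17: leading byte 0xF1 = 11110001 → 4-byte char #6 = F1 8C BE 88.
Offset 21: leading byte 0xCD = 11001101 → 2-byte char #7 = CD 92.
Leading byte 0xCD = 11001101 matches 110xxxxx → 2-byte sequence.
Byte 1: 0xCD = 11001101, payload 01101 (5 bits).
Byte 2: 0x92 = 10010010 (10xxxxxx ✓), payload 010010.
Concatenate: 01101010010 = 0x352 (11 bits → U+0352).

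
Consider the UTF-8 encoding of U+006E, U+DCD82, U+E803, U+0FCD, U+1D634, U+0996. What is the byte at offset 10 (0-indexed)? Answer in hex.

U+006E → 1-byte form 6E at offsets 0–0.
U+DCD82 → 4-byte form F3 9C B6 82 at offsets 1–4.
U+E803 → 3-byte form EE A0 83 at offsets 5–7.
U+0FCD → 3-byte form E0 BF 8D at offsets 8–10.
Offset 10 falls in char 4's range; it's byte 3 of E0 BF 8D = 0x8D.

0x8D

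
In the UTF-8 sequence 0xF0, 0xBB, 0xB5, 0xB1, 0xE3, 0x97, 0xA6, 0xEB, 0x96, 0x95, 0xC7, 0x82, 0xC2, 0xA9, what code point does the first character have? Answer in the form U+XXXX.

U+3BD71

Offset 0: leading byte 0xF0 = 11110000 → 4-byte char #1 = F0 BB B5 B1.
Leading byte 0xF0 = 11110000 matches 11110xxx → 4-byte sequence.
Byte 1: 0xF0 = 11110000, payload 000 (3 bits).
Byte 2: 0xBB = 10111011 (10xxxxxx ✓), payload 111011.
Byte 3: 0xB5 = 10110101 (10xxxxxx ✓), payload 110101.
Byte 4: 0xB1 = 10110001 (10xxxxxx ✓), payload 110001.
Concatenate: 000111011110101110001 = 0x3BD71 (21 bits → U+3BD71).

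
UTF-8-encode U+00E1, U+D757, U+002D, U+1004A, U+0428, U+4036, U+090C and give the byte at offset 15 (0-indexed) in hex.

U+00E1 → 2-byte form C3 A1 at offsets 0–1.
U+D757 → 3-byte form ED 9D 97 at offsets 2–4.
U+002D → 1-byte form 2D at offsets 5–5.
U+1004A → 4-byte form F0 90 81 8A at offsets 6–9.
U+0428 → 2-byte form D0 A8 at offsets 10–11.
U+4036 → 3-byte form E4 80 B6 at offsets 12–14.
U+090C → 3-byte form E0 A4 8C at offsets 15–17.
Offset 15 falls in char 7's range; it's byte 1 of E0 A4 8C = 0xE0.

0xE0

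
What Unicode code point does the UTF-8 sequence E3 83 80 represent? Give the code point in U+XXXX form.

Leading byte 0xE3 = 11100011 matches 1110xxxx → 3-byte sequence.
Byte 1: 0xE3 = 11100011, payload 0011 (4 bits).
Byte 2: 0x83 = 10000011 (10xxxxxx ✓), payload 000011.
Byte 3: 0x80 = 10000000 (10xxxxxx ✓), payload 000000.
Concatenate: 0011000011000000 = 0x30C0 (16 bits → U+30C0).

U+30C0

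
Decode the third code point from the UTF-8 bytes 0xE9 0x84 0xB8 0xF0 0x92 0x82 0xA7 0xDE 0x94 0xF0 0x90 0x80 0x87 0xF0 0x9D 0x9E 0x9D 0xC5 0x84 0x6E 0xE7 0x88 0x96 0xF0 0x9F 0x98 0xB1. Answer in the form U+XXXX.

U+0794

Offset 0: leading byte 0xE9 = 11101001 → 3-byte char #1 = E9 84 B8.
Offset 3: leading byte 0xF0 = 11110000 → 4-byte char #2 = F0 92 82 A7.
Offset 7: leading byte 0xDE = 11011110 → 2-byte char #3 = DE 94.
Leading byte 0xDE = 11011110 matches 110xxxxx → 2-byte sequence.
Byte 1: 0xDE = 11011110, payload 11110 (5 bits).
Byte 2: 0x94 = 10010100 (10xxxxxx ✓), payload 010100.
Concatenate: 11110010100 = 0x794 (11 bits → U+0794).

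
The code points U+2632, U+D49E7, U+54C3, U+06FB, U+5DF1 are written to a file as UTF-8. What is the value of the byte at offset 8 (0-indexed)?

0x93

U+2632 → 3-byte form E2 98 B2 at offsets 0–2.
U+D49E7 → 4-byte form F3 94 A7 A7 at offsets 3–6.
U+54C3 → 3-byte form E5 93 83 at offsets 7–9.
Offset 8 falls in char 3's range; it's byte 2 of E5 93 83 = 0x93.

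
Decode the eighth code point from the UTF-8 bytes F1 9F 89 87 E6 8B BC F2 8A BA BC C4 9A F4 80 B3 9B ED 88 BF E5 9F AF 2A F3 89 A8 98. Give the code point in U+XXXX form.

Offset 0: leading byte 0xF1 = 11110001 → 4-byte char #1 = F1 9F 89 87.
Offset 4: leading byte 0xE6 = 11100110 → 3-byte char #2 = E6 8B BC.
Offset 7: leading byte 0xF2 = 11110010 → 4-byte char #3 = F2 8A BA BC.
Offset 11: leading byte 0xC4 = 11000100 → 2-byte char #4 = C4 9A.
Offset 13: leading byte 0xF4 = 11110100 → 4-byte char #5 = F4 80 B3 9B.
Offset 17: leading byte 0xED = 11101101 → 3-byte char #6 = ED 88 BF.
Offset 20: leading byte 0xE5 = 11100101 → 3-byte char #7 = E5 9F AF.
Offset 23: leading byte 0x2A = 00101010 → 1-byte char #8 = 2A.
Leading byte 0x2A = 00101010 matches 0xxxxxxx → 1-byte sequence.
Byte 1: 0x2A = 00101010, payload 0101010 (7 bits).
Concatenate: 0101010 = 0x2A (7 bits → U+002A).

U+002A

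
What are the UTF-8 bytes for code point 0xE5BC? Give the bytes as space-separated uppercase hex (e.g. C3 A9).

U+E5BC = 0xE5BC = 58812 decimal. In range U+0800–U+FFFF → 3-byte form: 1110xxxx 10xxxxxx 10xxxxxx.
Binary (16 bits): 1110010110111100.
Split 4+6+6: 1110 | 010110 | 111100.
Byte 1: 11101110 = 0xEE.
Byte 2: 10010110 = 0x96.
Byte 3: 10111100 = 0xBC.

EE 96 BC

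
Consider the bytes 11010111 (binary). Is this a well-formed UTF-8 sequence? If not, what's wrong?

Leading byte 0xD7 = 11010111 → 2-byte form, but only 1 byte is present.

invalid (sequence truncated)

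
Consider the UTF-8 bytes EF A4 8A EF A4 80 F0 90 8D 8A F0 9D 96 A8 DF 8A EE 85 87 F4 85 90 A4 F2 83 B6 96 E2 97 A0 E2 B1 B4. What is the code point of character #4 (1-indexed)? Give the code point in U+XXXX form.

Offset 0: leading byte 0xEF = 11101111 → 3-byte char #1 = EF A4 8A.
Offset 3: leading byte 0xEF = 11101111 → 3-byte char #2 = EF A4 80.
Offset 6: leading byte 0xF0 = 11110000 → 4-byte char #3 = F0 90 8D 8A.
Offset 10: leading byte 0xF0 = 11110000 → 4-byte char #4 = F0 9D 96 A8.
Leading byte 0xF0 = 11110000 matches 11110xxx → 4-byte sequence.
Byte 1: 0xF0 = 11110000, payload 000 (3 bits).
Byte 2: 0x9D = 10011101 (10xxxxxx ✓), payload 011101.
Byte 3: 0x96 = 10010110 (10xxxxxx ✓), payload 010110.
Byte 4: 0xA8 = 10101000 (10xxxxxx ✓), payload 101000.
Concatenate: 000011101010110101000 = 0x1D5A8 (21 bits → U+1D5A8).

U+1D5A8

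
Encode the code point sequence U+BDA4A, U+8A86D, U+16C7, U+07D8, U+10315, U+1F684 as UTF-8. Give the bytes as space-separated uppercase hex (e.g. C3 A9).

U+BDA4A: 4-byte form → F2 BD A9 8A.
U+8A86D: 4-byte form → F2 8A A1 AD.
U+16C7: 3-byte form → E1 9B 87.
U+07D8: 2-byte form → DF 98.
U+10315: 4-byte form → F0 90 8C 95.
U+1F684: 4-byte form → F0 9F 9A 84.
Concatenated (21 bytes): F2 BD A9 8A F2 8A A1 AD E1 9B 87 DF 98 F0 90 8C 95 F0 9F 9A 84.

F2 BD A9 8A F2 8A A1 AD E1 9B 87 DF 98 F0 90 8C 95 F0 9F 9A 84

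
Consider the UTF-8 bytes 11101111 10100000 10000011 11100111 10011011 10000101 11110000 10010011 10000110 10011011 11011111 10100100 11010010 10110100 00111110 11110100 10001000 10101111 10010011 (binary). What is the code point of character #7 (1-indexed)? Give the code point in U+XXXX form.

U+108BD3

Offset 0: leading byte 0xEF = 11101111 → 3-byte char #1 = EF A0 83.
Offset 3: leading byte 0xE7 = 11100111 → 3-byte char #2 = E7 9B 85.
Offset 6: leading byte 0xF0 = 11110000 → 4-byte char #3 = F0 93 86 9B.
Offset 10: leading byte 0xDF = 11011111 → 2-byte char #4 = DF A4.
Offset 12: leading byte 0xD2 = 11010010 → 2-byte char #5 = D2 B4.
Offset 14: leading byte 0x3E = 00111110 → 1-byte char #6 = 3E.
Offset 15: leading byte 0xF4 = 11110100 → 4-byte char #7 = F4 88 AF 93.
Leading byte 0xF4 = 11110100 matches 11110xxx → 4-byte sequence.
Byte 1: 0xF4 = 11110100, payload 100 (3 bits).
Byte 2: 0x88 = 10001000 (10xxxxxx ✓), payload 001000.
Byte 3: 0xAF = 10101111 (10xxxxxx ✓), payload 101111.
Byte 4: 0x93 = 10010011 (10xxxxxx ✓), payload 010011.
Concatenate: 100001000101111010011 = 0x108BD3 (21 bits → U+108BD3).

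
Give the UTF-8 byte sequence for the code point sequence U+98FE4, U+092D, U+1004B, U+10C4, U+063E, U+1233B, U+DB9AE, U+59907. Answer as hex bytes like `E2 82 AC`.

U+98FE4: 4-byte form → F2 98 BF A4.
U+092D: 3-byte form → E0 A4 AD.
U+1004B: 4-byte form → F0 90 81 8B.
U+10C4: 3-byte form → E1 83 84.
U+063E: 2-byte form → D8 BE.
U+1233B: 4-byte form → F0 92 8C BB.
U+DB9AE: 4-byte form → F3 9B A6 AE.
U+59907: 4-byte form → F1 99 A4 87.
Concatenated (28 bytes): F2 98 BF A4 E0 A4 AD F0 90 81 8B E1 83 84 D8 BE F0 92 8C BB F3 9B A6 AE F1 99 A4 87.

F2 98 BF A4 E0 A4 AD F0 90 81 8B E1 83 84 D8 BE F0 92 8C BB F3 9B A6 AE F1 99 A4 87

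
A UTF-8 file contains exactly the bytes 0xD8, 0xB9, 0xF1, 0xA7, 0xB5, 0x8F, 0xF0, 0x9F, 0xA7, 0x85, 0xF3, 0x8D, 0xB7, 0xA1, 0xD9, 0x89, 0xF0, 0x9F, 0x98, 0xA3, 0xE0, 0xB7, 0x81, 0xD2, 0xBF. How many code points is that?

8

Byte at offset 0: 0xD8 = 11011000 → 2-byte char (#1). Advance 2.
Byte at offset 2: 0xF1 = 11110001 → 4-byte char (#2). Advance 4.
Byte at offset 6: 0xF0 = 11110000 → 4-byte char (#3). Advance 4.
Byte at offset 10: 0xF3 = 11110011 → 4-byte char (#4). Advance 4.
Byte at offset 14: 0xD9 = 11011001 → 2-byte char (#5). Advance 2.
Byte at offset 16: 0xF0 = 11110000 → 4-byte char (#6). Advance 4.
Byte at offset 20: 0xE0 = 11100000 → 3-byte char (#7). Advance 3.
Byte at offset 23: 0xD2 = 11010010 → 2-byte char (#8). Advance 2.
Reached end at offset 25 after 8 code points.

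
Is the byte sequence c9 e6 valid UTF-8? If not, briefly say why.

invalid (non-continuation byte where continuation expected)

Leading byte 0xC9 = 11001001 → 2-byte form.
Byte 2 is 0xE6 = 11100110, which is not 10xxxxxx — expected a continuation byte.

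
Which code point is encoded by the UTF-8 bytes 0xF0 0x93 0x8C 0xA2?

U+13322

Leading byte 0xF0 = 11110000 matches 11110xxx → 4-byte sequence.
Byte 1: 0xF0 = 11110000, payload 000 (3 bits).
Byte 2: 0x93 = 10010011 (10xxxxxx ✓), payload 010011.
Byte 3: 0x8C = 10001100 (10xxxxxx ✓), payload 001100.
Byte 4: 0xA2 = 10100010 (10xxxxxx ✓), payload 100010.
Concatenate: 000010011001100100010 = 0x13322 (21 bits → U+13322).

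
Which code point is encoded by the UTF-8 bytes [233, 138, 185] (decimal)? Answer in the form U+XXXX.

U+92B9

Leading byte 0xE9 = 11101001 matches 1110xxxx → 3-byte sequence.
Byte 1: 0xE9 = 11101001, payload 1001 (4 bits).
Byte 2: 0x8A = 10001010 (10xxxxxx ✓), payload 001010.
Byte 3: 0xB9 = 10111001 (10xxxxxx ✓), payload 111001.
Concatenate: 1001001010111001 = 0x92B9 (16 bits → U+92B9).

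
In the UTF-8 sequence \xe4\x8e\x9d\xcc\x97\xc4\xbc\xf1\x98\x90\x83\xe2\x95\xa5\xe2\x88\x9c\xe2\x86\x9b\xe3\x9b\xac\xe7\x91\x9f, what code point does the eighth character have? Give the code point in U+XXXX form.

Offset 0: leading byte 0xE4 = 11100100 → 3-byte char #1 = E4 8E 9D.
Offset 3: leading byte 0xCC = 11001100 → 2-byte char #2 = CC 97.
Offset 5: leading byte 0xC4 = 11000100 → 2-byte char #3 = C4 BC.
Offset 7: leading byte 0xF1 = 11110001 → 4-byte char #4 = F1 98 90 83.
Offset 11: leading byte 0xE2 = 11100010 → 3-byte char #5 = E2 95 A5.
Offset 14: leading byte 0xE2 = 11100010 → 3-byte char #6 = E2 88 9C.
Offset 17: leading byte 0xE2 = 11100010 → 3-byte char #7 = E2 86 9B.
Offset 20: leading byte 0xE3 = 11100011 → 3-byte char #8 = E3 9B AC.
Leading byte 0xE3 = 11100011 matches 1110xxxx → 3-byte sequence.
Byte 1: 0xE3 = 11100011, payload 0011 (4 bits).
Byte 2: 0x9B = 10011011 (10xxxxxx ✓), payload 011011.
Byte 3: 0xAC = 10101100 (10xxxxxx ✓), payload 101100.
Concatenate: 0011011011101100 = 0x36EC (16 bits → U+36EC).

U+36EC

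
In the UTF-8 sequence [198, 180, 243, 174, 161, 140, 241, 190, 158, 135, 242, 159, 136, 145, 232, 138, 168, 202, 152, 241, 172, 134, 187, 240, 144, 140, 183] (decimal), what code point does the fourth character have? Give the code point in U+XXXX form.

Offset 0: leading byte 0xC6 = 11000110 → 2-byte char #1 = C6 B4.
Offset 2: leading byte 0xF3 = 11110011 → 4-byte char #2 = F3 AE A1 8C.
Offset 6: leading byte 0xF1 = 11110001 → 4-byte char #3 = F1 BE 9E 87.
Offset 10: leading byte 0xF2 = 11110010 → 4-byte char #4 = F2 9F 88 91.
Leading byte 0xF2 = 11110010 matches 11110xxx → 4-byte sequence.
Byte 1: 0xF2 = 11110010, payload 010 (3 bits).
Byte 2: 0x9F = 10011111 (10xxxxxx ✓), payload 011111.
Byte 3: 0x88 = 10001000 (10xxxxxx ✓), payload 001000.
Byte 4: 0x91 = 10010001 (10xxxxxx ✓), payload 010001.
Concatenate: 010011111001000010001 = 0x9F211 (21 bits → U+9F211).

U+9F211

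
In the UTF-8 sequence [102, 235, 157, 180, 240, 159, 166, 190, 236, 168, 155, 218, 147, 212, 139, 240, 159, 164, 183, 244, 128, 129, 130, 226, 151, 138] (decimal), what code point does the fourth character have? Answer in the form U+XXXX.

U+CA1B

Offset 0: leading byte 0x66 = 01100110 → 1-byte char #1 = 66.
Offset 1: leading byte 0xEB = 11101011 → 3-byte char #2 = EB 9D B4.
Offset 4: leading byte 0xF0 = 11110000 → 4-byte char #3 = F0 9F A6 BE.
Offset 8: leading byte 0xEC = 11101100 → 3-byte char #4 = EC A8 9B.
Leading byte 0xEC = 11101100 matches 1110xxxx → 3-byte sequence.
Byte 1: 0xEC = 11101100, payload 1100 (4 bits).
Byte 2: 0xA8 = 10101000 (10xxxxxx ✓), payload 101000.
Byte 3: 0x9B = 10011011 (10xxxxxx ✓), payload 011011.
Concatenate: 1100101000011011 = 0xCA1B (16 bits → U+CA1B).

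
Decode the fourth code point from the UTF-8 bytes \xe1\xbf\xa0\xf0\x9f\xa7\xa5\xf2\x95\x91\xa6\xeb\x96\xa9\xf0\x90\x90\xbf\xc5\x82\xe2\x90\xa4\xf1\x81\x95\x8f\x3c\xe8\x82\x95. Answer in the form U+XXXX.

Offset 0: leading byte 0xE1 = 11100001 → 3-byte char #1 = E1 BF A0.
Offset 3: leading byte 0xF0 = 11110000 → 4-byte char #2 = F0 9F A7 A5.
Offset 7: leading byte 0xF2 = 11110010 → 4-byte char #3 = F2 95 91 A6.
Offset 11: leading byte 0xEB = 11101011 → 3-byte char #4 = EB 96 A9.
Leading byte 0xEB = 11101011 matches 1110xxxx → 3-byte sequence.
Byte 1: 0xEB = 11101011, payload 1011 (4 bits).
Byte 2: 0x96 = 10010110 (10xxxxxx ✓), payload 010110.
Byte 3: 0xA9 = 10101001 (10xxxxxx ✓), payload 101001.
Concatenate: 1011010110101001 = 0xB5A9 (16 bits → U+B5A9).

U+B5A9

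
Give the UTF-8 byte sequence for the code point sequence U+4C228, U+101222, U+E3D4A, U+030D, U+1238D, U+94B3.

F1 8C 88 A8 F4 81 88 A2 F3 A3 B5 8A CC 8D F0 92 8E 8D E9 92 B3

U+4C228: 4-byte form → F1 8C 88 A8.
U+101222: 4-byte form → F4 81 88 A2.
U+E3D4A: 4-byte form → F3 A3 B5 8A.
U+030D: 2-byte form → CC 8D.
U+1238D: 4-byte form → F0 92 8E 8D.
U+94B3: 3-byte form → E9 92 B3.
Concatenated (21 bytes): F1 8C 88 A8 F4 81 88 A2 F3 A3 B5 8A CC 8D F0 92 8E 8D E9 92 B3.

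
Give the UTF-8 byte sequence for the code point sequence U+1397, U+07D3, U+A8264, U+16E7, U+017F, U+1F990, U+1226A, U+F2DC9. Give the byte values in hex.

E1 8E 97 DF 93 F2 A8 89 A4 E1 9B A7 C5 BF F0 9F A6 90 F0 92 89 AA F3 B2 B7 89

U+1397: 3-byte form → E1 8E 97.
U+07D3: 2-byte form → DF 93.
U+A8264: 4-byte form → F2 A8 89 A4.
U+16E7: 3-byte form → E1 9B A7.
U+017F: 2-byte form → C5 BF.
U+1F990: 4-byte form → F0 9F A6 90.
U+1226A: 4-byte form → F0 92 89 AA.
U+F2DC9: 4-byte form → F3 B2 B7 89.
Concatenated (26 bytes): E1 8E 97 DF 93 F2 A8 89 A4 E1 9B A7 C5 BF F0 9F A6 90 F0 92 89 AA F3 B2 B7 89.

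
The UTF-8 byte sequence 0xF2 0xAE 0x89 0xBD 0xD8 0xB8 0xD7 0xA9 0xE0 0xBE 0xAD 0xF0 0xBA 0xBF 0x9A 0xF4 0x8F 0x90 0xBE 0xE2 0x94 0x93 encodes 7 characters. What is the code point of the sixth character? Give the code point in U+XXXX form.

U+10F43E

Offset 0: leading byte 0xF2 = 11110010 → 4-byte char #1 = F2 AE 89 BD.
Offset 4: leading byte 0xD8 = 11011000 → 2-byte char #2 = D8 B8.
Offset 6: leading byte 0xD7 = 11010111 → 2-byte char #3 = D7 A9.
Offset 8: leading byte 0xE0 = 11100000 → 3-byte char #4 = E0 BE AD.
Offset 11: leading byte 0xF0 = 11110000 → 4-byte char #5 = F0 BA BF 9A.
Offset 15: leading byte 0xF4 = 11110100 → 4-byte char #6 = F4 8F 90 BE.
Leading byte 0xF4 = 11110100 matches 11110xxx → 4-byte sequence.
Byte 1: 0xF4 = 11110100, payload 100 (3 bits).
Byte 2: 0x8F = 10001111 (10xxxxxx ✓), payload 001111.
Byte 3: 0x90 = 10010000 (10xxxxxx ✓), payload 010000.
Byte 4: 0xBE = 10111110 (10xxxxxx ✓), payload 111110.
Concatenate: 100001111010000111110 = 0x10F43E (21 bits → U+10F43E).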